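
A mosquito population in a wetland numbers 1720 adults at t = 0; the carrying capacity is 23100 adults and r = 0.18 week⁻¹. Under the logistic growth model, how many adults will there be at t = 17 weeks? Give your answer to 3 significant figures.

14600 adults

A = (K − N₀)/N₀ = (23100 − 1720)/1720 = 12.43.
N(t) = K/(1 + A·e^(−rt)) = 23100/(1 + 12.43×e^(−0.18×17)).
e^(−3.06) = 0.046888; denominator = 1 + 12.43×0.046888 = 1.5828.
N = 23100/1.5828 = 14594.2.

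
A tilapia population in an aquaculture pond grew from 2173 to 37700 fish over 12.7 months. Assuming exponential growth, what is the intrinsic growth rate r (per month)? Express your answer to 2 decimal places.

From N(t) = N₀·e^(rt): e^(r·12.7) = 37700/2173 = 17.349.
r·12.7 = ln(17.349) = 2.8536, so r = 2.8536/12.7 = 0.22469.

0.22 per month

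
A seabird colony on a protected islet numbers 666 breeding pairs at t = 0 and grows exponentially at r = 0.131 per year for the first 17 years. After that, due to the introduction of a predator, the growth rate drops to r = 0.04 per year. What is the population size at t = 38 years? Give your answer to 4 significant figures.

Phase 1: N(17) = 666·e^(0.131×17) = 666·e^2.227 = 6175.16.
Phase 2 runs for 38 − 17 = 21 years at r = 0.04.
N(38) = 6175.16·e^(0.04×21) = 6175.16·e^0.84 = 14303.9.

14300 breeding pairs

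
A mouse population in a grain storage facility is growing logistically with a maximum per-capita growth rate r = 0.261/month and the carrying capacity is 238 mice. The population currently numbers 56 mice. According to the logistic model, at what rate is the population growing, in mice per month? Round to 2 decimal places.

11.18 mice per month

dN/dt = rN(1 − N/K) = 0.261 × 56 × (1 − 56/238).
1 − 56/238 = 0.76471; dN/dt = 0.261 × 56 × 0.76471 = 11.177.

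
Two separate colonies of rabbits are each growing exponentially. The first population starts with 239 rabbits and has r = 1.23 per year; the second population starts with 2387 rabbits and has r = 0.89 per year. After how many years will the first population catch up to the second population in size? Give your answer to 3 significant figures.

Set 239·e^(1.23t) = 2387·e^(0.89t).
e^((1.23 − 0.89)t) = 2387/239 → e^(0.34·t) = 9.9874.
0.34·t = ln(9.9874) = 2.3013, so t = 2.3013/0.34 = 6.7686.

6.77 years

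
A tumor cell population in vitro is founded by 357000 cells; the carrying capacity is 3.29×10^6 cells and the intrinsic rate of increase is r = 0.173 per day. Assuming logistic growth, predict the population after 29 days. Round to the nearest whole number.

3120188 cells

A = (K − N₀)/N₀ = (3.29×10^6 − 357000)/357000 = 8.2157.
N(t) = K/(1 + A·e^(−rt)) = 3.29×10^6/(1 + 8.2157×e^(−0.173×29)).
e^(−5.017) = 0.0066244; denominator = 1 + 8.2157×0.0066244 = 1.0544.
N = 3.29×10^6/1.0544 = 3.120188×10^6.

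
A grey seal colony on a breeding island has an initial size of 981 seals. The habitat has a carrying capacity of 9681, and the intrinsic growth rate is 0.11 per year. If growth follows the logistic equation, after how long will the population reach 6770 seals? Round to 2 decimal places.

A = (K − N₀)/N₀ = (9681 − 981)/981 = 8.8685.
Solve 9681/(1 + 8.8685·e^(−0.11t)) = 6770: 1 + 8.8685·e^(−0.11t) = 1.43, so e^(−0.11t) = 0.0484845.
−0.11·t = ln(0.0484845) = -3.0265, so t = 3.0265/0.11 = 27.514.

27.51 years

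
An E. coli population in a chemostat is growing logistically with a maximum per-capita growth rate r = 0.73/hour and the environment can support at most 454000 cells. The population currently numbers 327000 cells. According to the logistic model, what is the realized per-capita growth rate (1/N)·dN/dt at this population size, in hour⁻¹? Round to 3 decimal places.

(1/N)·dN/dt = r(1 − N/K) = 0.73 × (1 − 327000/454000).
= 0.73 × 0.27974 = 0.20421.

0.204 per hour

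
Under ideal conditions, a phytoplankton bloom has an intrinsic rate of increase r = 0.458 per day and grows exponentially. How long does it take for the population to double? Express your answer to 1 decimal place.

Doubling time t_d = ln(2)/r = 0.6931/0.458 = 1.5134.

1.5 days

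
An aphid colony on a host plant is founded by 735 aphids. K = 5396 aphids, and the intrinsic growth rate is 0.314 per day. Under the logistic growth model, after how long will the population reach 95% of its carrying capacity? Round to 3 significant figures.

15.3 days

A = (K − N₀)/N₀ = (5396 − 735)/735 = 6.3415.
Solve 5396/(1 + 6.3415·e^(−0.314t)) = 5126.2: 1 + 6.3415·e^(−0.314t) = 1.0526, so e^(−0.314t) = 0.00829955.
−0.314·t = ln(0.00829955) = -4.7916, so t = 4.7916/0.314 = 15.26.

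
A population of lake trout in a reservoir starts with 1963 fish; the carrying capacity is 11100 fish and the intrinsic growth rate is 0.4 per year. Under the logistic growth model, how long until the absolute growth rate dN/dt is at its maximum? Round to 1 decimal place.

Logistic growth is fastest at N = K/2 = 5550.
A = (K − N₀)/N₀ = 4.6546. Set K/(1 + A·e^(−rt)) = K/2 → A·e^(−rt) = 1.
e^(−0.4t) = 1/4.6546 = 0.214841, so t = ln(4.6546)/0.4 = 1.5379/0.4 = 3.8446.

3.8 years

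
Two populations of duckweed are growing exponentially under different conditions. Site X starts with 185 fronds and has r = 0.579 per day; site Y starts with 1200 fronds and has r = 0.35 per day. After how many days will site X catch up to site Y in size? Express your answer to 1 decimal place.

Set 185·e^(0.579t) = 1200·e^(0.35t).
e^((0.579 − 0.35)t) = 1200/185 → e^(0.229·t) = 6.4865.
0.229·t = ln(6.4865) = 1.8697, so t = 1.8697/0.229 = 8.1647.

8.2 days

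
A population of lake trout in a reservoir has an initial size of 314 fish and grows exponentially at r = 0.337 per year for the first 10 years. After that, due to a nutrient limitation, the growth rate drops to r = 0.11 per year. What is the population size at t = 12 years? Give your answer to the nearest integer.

11377 fish

Phase 1: N(10) = 314·e^(0.337×10) = 314·e^3.37 = 9130.66.
Phase 2 runs for 12 − 10 = 2 years at r = 0.11.
N(12) = 9130.66·e^(0.11×2) = 9130.66·e^0.22 = 11377.5.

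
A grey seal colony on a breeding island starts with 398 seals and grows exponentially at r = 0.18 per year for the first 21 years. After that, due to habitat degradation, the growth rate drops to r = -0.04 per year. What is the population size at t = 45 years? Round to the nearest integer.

Phase 1: N(21) = 398·e^(0.18×21) = 398·e^3.78 = 17438.8.
Phase 2 runs for 45 − 21 = 24 years at r = -0.04.
N(45) = 17438.8·e^(-0.04×24) = 17438.8·e^-0.96 = 6677.19.

6677 seals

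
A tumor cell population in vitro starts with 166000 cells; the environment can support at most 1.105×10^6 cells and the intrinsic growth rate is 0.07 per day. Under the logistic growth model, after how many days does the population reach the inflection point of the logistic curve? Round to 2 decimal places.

24.75 days

Logistic growth is fastest at N = K/2 = 552500.
A = (K − N₀)/N₀ = 5.6566. Set K/(1 + A·e^(−rt)) = K/2 → A·e^(−rt) = 1.
e^(−0.07t) = 1/5.6566 = 0.176784, so t = ln(5.6566)/0.07 = 1.7328/0.07 = 24.755.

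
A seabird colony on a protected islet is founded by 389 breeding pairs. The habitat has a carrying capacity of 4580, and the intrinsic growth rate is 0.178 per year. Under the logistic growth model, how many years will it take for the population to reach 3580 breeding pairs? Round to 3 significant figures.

A = (K − N₀)/N₀ = (4580 − 389)/389 = 10.774.
Solve 4580/(1 + 10.774·e^(−0.178t)) = 3580: 1 + 10.774·e^(−0.178t) = 1.2793, so e^(−0.178t) = 0.0259268.
−0.178·t = ln(0.0259268) = -3.6525, so t = 3.6525/0.178 = 20.52.

20.5 years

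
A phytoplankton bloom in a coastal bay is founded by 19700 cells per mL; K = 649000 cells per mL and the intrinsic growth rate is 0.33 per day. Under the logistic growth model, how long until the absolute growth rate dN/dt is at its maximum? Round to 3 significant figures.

Logistic growth is fastest at N = K/2 = 324500.
A = (K − N₀)/N₀ = 31.944. Set K/(1 + A·e^(−rt)) = K/2 → A·e^(−rt) = 1.
e^(−0.33t) = 1/31.944 = 0.0313046, so t = ln(31.944)/0.33 = 3.464/0.33 = 10.497.

10.5 days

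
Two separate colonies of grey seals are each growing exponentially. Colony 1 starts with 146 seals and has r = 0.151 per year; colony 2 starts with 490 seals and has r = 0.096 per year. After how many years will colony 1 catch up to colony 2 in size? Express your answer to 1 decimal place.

Set 146·e^(0.151t) = 490·e^(0.096t).
e^((0.151 − 0.096)t) = 490/146 → e^(0.055·t) = 3.3562.
0.055·t = ln(3.3562) = 1.2108, so t = 1.2108/0.055 = 22.015.

22.0 years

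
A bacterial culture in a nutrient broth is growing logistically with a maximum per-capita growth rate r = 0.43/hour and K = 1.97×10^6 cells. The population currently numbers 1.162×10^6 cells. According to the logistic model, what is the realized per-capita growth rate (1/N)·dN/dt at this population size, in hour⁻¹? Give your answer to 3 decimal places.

(1/N)·dN/dt = r(1 − N/K) = 0.43 × (1 − 1.162×10^6/1.97×10^6).
= 0.43 × 0.41015 = 0.17637.

0.176 per hour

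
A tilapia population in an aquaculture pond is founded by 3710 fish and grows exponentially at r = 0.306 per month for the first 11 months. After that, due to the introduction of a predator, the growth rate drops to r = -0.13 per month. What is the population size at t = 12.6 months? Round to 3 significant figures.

Phase 1: N(11) = 3710·e^(0.306×11) = 3710·e^3.366 = 107451.
Phase 2 runs for 12.6 − 11 = 1.6 months at r = -0.13.
N(12.6) = 107451·e^(-0.13×1.6) = 107451·e^-0.208 = 87272.2.

87300 fish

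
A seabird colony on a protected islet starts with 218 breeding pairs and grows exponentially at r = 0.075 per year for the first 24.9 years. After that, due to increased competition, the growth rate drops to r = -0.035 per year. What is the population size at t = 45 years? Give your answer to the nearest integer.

Phase 1: N(24.9) = 218·e^(0.075×24.9) = 218·e^1.867 = 1410.92.
Phase 2 runs for 45 − 24.9 = 20.1 years at r = -0.035.
N(45) = 1410.92·e^(-0.035×20.1) = 1410.92·e^-0.7035 = 698.193.

698 breeding pairs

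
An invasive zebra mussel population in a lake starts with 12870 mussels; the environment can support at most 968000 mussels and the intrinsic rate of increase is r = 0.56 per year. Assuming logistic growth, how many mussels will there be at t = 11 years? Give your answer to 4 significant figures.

836800 mussels

A = (K − N₀)/N₀ = (968000 − 12870)/12870 = 74.214.
N(t) = K/(1 + A·e^(−rt)) = 968000/(1 + 74.214×e^(−0.56×11)).
e^(−6.16) = 0.0021123; denominator = 1 + 74.214×0.0021123 = 1.1568.
N = 968000/1.1568 = 836821.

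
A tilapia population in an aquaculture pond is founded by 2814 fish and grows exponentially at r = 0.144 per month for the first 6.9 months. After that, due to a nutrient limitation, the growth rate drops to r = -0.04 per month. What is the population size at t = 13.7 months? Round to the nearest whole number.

Phase 1: N(6.9) = 2814·e^(0.144×6.9) = 2814·e^0.9936 = 7600.45.
Phase 2 runs for 13.7 − 6.9 = 6.8 months at r = -0.04.
N(13.7) = 7600.45·e^(-0.04×6.8) = 7600.45·e^-0.272 = 5790.43.

5790 fish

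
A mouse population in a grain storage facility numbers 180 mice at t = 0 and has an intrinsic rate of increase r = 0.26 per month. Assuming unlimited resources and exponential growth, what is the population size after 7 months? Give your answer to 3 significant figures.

N(t) = N₀·e^(rt) = 180 × e^(0.26×7) = 180 × e^1.82.
e^1.82 ≈ 6.1719, so N ≈ 180 × 6.1719 = 1110.93.

1110 mice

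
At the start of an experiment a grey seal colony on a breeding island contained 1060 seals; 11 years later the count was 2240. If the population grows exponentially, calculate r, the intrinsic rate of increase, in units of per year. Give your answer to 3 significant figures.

0.0680 per year

From N(t) = N₀·e^(rt): e^(r·11) = 2240/1060 = 2.1132.
r·11 = ln(2.1132) = 0.74821, so r = 0.74821/11 = 0.068019.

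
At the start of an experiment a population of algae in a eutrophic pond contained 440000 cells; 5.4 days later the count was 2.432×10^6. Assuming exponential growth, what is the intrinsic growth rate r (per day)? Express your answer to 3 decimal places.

0.317 per day

From N(t) = N₀·e^(rt): e^(r·5.4) = 2.432×10^6/440000 = 5.5273.
r·5.4 = ln(5.5273) = 1.7097, so r = 1.7097/5.4 = 0.31661.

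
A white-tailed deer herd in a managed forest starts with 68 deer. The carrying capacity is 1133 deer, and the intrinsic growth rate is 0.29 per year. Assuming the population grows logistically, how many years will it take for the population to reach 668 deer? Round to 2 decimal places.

A = (K − N₀)/N₀ = (1133 − 68)/68 = 15.662.
Solve 1133/(1 + 15.662·e^(−0.29t)) = 668: 1 + 15.662·e^(−0.29t) = 1.6961, so e^(−0.29t) = 0.0444463.
−0.29·t = ln(0.0444463) = -3.1135, so t = 3.1135/0.29 = 10.736.

10.74 years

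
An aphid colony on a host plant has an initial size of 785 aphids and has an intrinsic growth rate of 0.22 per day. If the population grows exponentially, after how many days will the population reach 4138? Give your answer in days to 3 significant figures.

Set N₀·e^(rt) = 4138: e^(0.22·t) = 4138/785 = 5.2713.
0.22·t = ln(5.2713) = 1.6623, so t = 1.6623/0.22 = 7.5558.

7.56 days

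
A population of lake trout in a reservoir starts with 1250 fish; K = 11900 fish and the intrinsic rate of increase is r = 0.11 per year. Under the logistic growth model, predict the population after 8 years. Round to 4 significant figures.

A = (K − N₀)/N₀ = (11900 − 1250)/1250 = 8.52.
N(t) = K/(1 + A·e^(−rt)) = 11900/(1 + 8.52×e^(−0.11×8)).
e^(−0.88) = 0.41478; denominator = 1 + 8.52×0.41478 = 4.534.
N = 11900/4.534 = 2624.64.

2625 fish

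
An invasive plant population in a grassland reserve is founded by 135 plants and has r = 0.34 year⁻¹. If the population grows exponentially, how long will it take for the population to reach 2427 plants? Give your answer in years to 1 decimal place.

Set N₀·e^(rt) = 2427: e^(0.34·t) = 2427/135 = 17.978.
0.34·t = ln(17.978) = 2.8891, so t = 2.8891/0.34 = 8.4975.

8.5 years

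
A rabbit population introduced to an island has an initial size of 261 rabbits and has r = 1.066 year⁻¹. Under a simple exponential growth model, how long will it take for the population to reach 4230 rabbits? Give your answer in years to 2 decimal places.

Set N₀·e^(rt) = 4230: e^(1.066·t) = 4230/261 = 16.207.
1.066·t = ln(16.207) = 2.7854, so t = 2.7854/1.066 = 2.613.

2.61 years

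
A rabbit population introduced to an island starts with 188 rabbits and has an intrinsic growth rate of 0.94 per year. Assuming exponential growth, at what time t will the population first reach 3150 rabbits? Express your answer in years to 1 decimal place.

Set N₀·e^(rt) = 3150: e^(0.94·t) = 3150/188 = 16.755.
0.94·t = ln(16.755) = 2.8187, so t = 2.8187/0.94 = 2.9986.

3.0 years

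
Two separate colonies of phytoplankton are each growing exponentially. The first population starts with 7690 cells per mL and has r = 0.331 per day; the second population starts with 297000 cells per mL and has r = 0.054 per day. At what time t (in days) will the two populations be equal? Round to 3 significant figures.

13.2 days

Set 7690·e^(0.331t) = 297000·e^(0.054t).
e^((0.331 − 0.054)t) = 297000/7690 → e^(0.277·t) = 38.622.
0.277·t = ln(38.622) = 3.6538, so t = 3.6538/0.277 = 13.191.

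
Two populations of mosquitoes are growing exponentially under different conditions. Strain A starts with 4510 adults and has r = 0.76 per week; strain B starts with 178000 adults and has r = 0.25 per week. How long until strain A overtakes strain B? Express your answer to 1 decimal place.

Set 4510·e^(0.76t) = 178000·e^(0.25t).
e^((0.76 − 0.25)t) = 178000/4510 → e^(0.51·t) = 39.468.
0.51·t = ln(39.468) = 3.6755, so t = 3.6755/0.51 = 7.2068.

7.2 weeks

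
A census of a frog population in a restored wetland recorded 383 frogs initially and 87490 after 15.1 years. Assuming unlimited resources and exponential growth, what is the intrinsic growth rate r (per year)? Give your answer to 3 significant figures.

From N(t) = N₀·e^(rt): e^(r·15.1) = 87490/383 = 228.43.
r·15.1 = ln(228.43) = 5.4312, so r = 5.4312/15.1 = 0.35969.

0.360 per year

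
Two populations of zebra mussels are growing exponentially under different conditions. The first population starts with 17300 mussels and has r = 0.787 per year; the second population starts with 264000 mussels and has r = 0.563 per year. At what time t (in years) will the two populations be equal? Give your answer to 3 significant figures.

Set 17300·e^(0.787t) = 264000·e^(0.563t).
e^((0.787 − 0.563)t) = 264000/17300 → e^(0.224·t) = 15.26.
0.224·t = ln(15.26) = 2.7252, so t = 2.7252/0.224 = 12.166.

12.2 years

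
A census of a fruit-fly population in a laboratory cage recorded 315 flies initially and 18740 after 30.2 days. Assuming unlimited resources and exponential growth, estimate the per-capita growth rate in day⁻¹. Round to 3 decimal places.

From N(t) = N₀·e^(rt): e^(r·30.2) = 18740/315 = 59.492.
r·30.2 = ln(59.492) = 4.0858, so r = 4.0858/30.2 = 0.13529.

0.135 per day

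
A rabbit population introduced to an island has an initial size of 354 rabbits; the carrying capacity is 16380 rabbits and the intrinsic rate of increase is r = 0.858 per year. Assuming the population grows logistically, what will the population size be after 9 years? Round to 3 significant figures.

16100 rabbits

A = (K − N₀)/N₀ = (16380 − 354)/354 = 45.271.
N(t) = K/(1 + A·e^(−rt)) = 16380/(1 + 45.271×e^(−0.858×9)).
e^(−7.722) = 0.00044297; denominator = 1 + 45.271×0.00044297 = 1.0201.
N = 16380/1.0201 = 16058.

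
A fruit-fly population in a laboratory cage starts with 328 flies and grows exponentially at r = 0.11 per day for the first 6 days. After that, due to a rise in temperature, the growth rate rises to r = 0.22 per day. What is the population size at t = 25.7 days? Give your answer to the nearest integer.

Phase 1: N(6) = 328·e^(0.11×6) = 328·e^0.66 = 634.612.
Phase 2 runs for 25.7 − 6 = 19.7 days at r = 0.22.
N(25.7) = 634.612·e^(0.22×19.7) = 634.612·e^4.334 = 48388.3.

48388 flies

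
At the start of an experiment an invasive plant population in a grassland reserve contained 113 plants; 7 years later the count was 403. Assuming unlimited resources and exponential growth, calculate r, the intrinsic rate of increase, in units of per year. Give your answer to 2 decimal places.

From N(t) = N₀·e^(rt): e^(r·7) = 403/113 = 3.5664.
r·7 = ln(3.5664) = 1.2715, so r = 1.2715/7 = 0.18165.

0.18 per year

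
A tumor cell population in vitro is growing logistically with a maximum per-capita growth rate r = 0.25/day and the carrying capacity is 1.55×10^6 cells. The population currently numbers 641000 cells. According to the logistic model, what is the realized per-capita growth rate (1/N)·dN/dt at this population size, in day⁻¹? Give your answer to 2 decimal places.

(1/N)·dN/dt = r(1 − N/K) = 0.25 × (1 − 641000/1.55×10^6).
= 0.25 × 0.58645 = 0.14661.

0.15 per day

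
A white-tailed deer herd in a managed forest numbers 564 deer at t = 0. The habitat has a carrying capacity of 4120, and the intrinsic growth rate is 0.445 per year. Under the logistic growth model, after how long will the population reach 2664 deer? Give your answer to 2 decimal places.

A = (K − N₀)/N₀ = (4120 − 564)/564 = 6.305.
Solve 4120/(1 + 6.305·e^(−0.445t)) = 2664: 1 + 6.305·e^(−0.445t) = 1.5465, so e^(−0.445t) = 0.0866851.
−0.445·t = ln(0.0866851) = -2.4455, so t = 2.4455/0.445 = 5.4954.

5.50 years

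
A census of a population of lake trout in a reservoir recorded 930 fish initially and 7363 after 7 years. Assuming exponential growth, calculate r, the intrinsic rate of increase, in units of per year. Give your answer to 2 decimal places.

From N(t) = N₀·e^(rt): e^(r·7) = 7363/930 = 7.9172.
r·7 = ln(7.9172) = 2.069, so r = 2.069/7 = 0.29558.

0.30 per year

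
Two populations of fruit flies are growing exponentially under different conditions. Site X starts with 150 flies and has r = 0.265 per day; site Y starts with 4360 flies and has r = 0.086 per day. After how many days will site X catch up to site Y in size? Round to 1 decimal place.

Set 150·e^(0.265t) = 4360·e^(0.086t).
e^((0.265 − 0.086)t) = 4360/150 → e^(0.179·t) = 29.067.
0.179·t = ln(29.067) = 3.3696, so t = 3.3696/0.179 = 18.825.

18.8 days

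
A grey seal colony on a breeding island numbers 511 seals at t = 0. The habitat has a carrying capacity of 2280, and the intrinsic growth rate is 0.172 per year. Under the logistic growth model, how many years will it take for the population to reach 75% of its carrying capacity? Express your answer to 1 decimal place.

A = (K − N₀)/N₀ = (2280 − 511)/511 = 3.4618.
Solve 2280/(1 + 3.4618·e^(−0.172t)) = 1710: 1 + 3.4618·e^(−0.172t) = 1.3333, so e^(−0.172t) = 0.0962879.
−0.172·t = ln(0.0962879) = -2.3404, so t = 2.3404/0.172 = 13.607.

13.6 years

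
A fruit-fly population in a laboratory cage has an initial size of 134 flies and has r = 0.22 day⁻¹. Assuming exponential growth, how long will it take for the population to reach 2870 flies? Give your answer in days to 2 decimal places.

13.93 days

Set N₀·e^(rt) = 2870: e^(0.22·t) = 2870/134 = 21.418.
0.22·t = ln(21.418) = 3.0642, so t = 3.0642/0.22 = 13.928.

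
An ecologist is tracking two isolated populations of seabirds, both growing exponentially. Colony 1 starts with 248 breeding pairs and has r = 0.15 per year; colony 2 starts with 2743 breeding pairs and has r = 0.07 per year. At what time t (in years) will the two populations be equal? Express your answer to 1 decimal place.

Set 248·e^(0.15t) = 2743·e^(0.07t).
e^((0.15 − 0.07)t) = 2743/248 → e^(0.08·t) = 11.06.
0.08·t = ln(11.06) = 2.4034, so t = 2.4034/0.08 = 30.042.

30.0 years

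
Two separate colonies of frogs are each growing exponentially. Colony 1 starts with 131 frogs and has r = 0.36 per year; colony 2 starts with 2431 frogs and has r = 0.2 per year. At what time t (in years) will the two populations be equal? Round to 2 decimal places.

18.26 years

Set 131·e^(0.36t) = 2431·e^(0.2t).
e^((0.36 − 0.2)t) = 2431/131 → e^(0.16·t) = 18.557.
0.16·t = ln(18.557) = 2.9209, so t = 2.9209/0.16 = 18.255.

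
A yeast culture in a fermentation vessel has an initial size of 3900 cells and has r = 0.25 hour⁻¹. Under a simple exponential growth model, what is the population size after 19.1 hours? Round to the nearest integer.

462190 cells

N(t) = N₀·e^(rt) = 3900 × e^(0.25×19.1) = 3900 × e^4.775.
e^4.775 ≈ 118.51, so N ≈ 3900 × 118.51 = 462190.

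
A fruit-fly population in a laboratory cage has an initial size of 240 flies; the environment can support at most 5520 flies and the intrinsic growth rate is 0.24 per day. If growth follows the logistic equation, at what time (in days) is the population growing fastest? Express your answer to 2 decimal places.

Logistic growth is fastest at N = K/2 = 2760.
A = (K − N₀)/N₀ = 22. Set K/(1 + A·e^(−rt)) = K/2 → A·e^(−rt) = 1.
e^(−0.24t) = 1/22 = 0.0454545, so t = ln(22)/0.24 = 3.091/0.24 = 12.879.

12.88 days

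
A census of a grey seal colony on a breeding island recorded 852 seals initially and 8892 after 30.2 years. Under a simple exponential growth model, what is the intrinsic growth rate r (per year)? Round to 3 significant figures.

0.0777 per year

From N(t) = N₀·e^(rt): e^(r·30.2) = 8892/852 = 10.437.
r·30.2 = ln(10.437) = 2.3453, so r = 2.3453/30.2 = 0.07766.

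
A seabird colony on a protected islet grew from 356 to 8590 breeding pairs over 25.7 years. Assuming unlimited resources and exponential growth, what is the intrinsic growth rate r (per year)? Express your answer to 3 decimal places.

From N(t) = N₀·e^(rt): e^(r·25.7) = 8590/356 = 24.129.
r·25.7 = ln(24.129) = 3.1834, so r = 3.1834/25.7 = 0.12387.

0.124 per year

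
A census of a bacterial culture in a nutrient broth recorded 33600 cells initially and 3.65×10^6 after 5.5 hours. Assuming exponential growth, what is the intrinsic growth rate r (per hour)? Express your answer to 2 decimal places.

0.85 per hour

From N(t) = N₀·e^(rt): e^(r·5.5) = 3.65×10^6/33600 = 108.63.
r·5.5 = ln(108.63) = 4.688, so r = 4.688/5.5 = 0.85236.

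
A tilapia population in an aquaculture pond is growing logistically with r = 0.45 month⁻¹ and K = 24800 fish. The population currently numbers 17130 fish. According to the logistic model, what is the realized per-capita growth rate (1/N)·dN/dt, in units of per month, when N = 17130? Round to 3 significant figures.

(1/N)·dN/dt = r(1 − N/K) = 0.45 × (1 − 17130/24800).
= 0.45 × 0.30927 = 0.13917.

0.139 per month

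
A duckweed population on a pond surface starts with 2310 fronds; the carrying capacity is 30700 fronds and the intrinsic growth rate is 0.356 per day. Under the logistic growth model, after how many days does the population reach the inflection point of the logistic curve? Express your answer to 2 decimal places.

Logistic growth is fastest at N = K/2 = 15350.
A = (K − N₀)/N₀ = 12.29. Set K/(1 + A·e^(−rt)) = K/2 → A·e^(−rt) = 1.
e^(−0.356t) = 1/12.29 = 0.0813667, so t = ln(12.29)/0.356 = 2.5088/0.356 = 7.0472.

7.05 days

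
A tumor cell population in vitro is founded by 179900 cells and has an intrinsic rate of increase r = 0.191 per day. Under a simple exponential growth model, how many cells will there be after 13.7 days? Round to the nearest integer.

2462916 cells

N(t) = N₀·e^(rt) = 179900 × e^(0.191×13.7) = 179900 × e^2.617.
e^2.617 ≈ 13.69, so N ≈ 179900 × 13.69 = 2.462916×10^6.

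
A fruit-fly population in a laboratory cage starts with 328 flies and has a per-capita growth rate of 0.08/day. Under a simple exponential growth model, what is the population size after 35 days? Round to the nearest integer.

N(t) = N₀·e^(rt) = 328 × e^(0.08×35) = 328 × e^2.8.
e^2.8 ≈ 16.445, so N ≈ 328 × 16.445 = 5393.84.

5394 flies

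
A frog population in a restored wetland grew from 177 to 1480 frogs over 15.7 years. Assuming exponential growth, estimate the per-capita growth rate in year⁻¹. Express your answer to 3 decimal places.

0.135 per year

From N(t) = N₀·e^(rt): e^(r·15.7) = 1480/177 = 8.3616.
r·15.7 = ln(8.3616) = 2.1236, so r = 2.1236/15.7 = 0.13526.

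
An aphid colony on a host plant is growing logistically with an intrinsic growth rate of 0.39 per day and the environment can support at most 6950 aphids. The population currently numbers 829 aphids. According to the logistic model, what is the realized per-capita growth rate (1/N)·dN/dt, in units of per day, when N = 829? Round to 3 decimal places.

(1/N)·dN/dt = r(1 − N/K) = 0.39 × (1 − 829/6950).
= 0.39 × 0.88072 = 0.34348.

0.343 per day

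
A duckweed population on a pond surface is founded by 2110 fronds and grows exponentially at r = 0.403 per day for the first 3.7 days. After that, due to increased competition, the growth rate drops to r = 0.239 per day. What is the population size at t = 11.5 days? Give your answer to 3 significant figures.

60500 fronds

Phase 1: N(3.7) = 2110·e^(0.403×3.7) = 2110·e^1.491 = 9372.58.
Phase 2 runs for 11.5 − 3.7 = 7.8 days at r = 0.239.
N(11.5) = 9372.58·e^(0.239×7.8) = 9372.58·e^1.864 = 60460.4.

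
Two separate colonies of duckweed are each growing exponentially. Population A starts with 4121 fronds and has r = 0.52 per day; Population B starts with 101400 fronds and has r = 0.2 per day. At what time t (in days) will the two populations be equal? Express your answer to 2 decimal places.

Set 4121·e^(0.52t) = 101400·e^(0.2t).
e^((0.52 − 0.2)t) = 101400/4121 → e^(0.32·t) = 24.606.
0.32·t = ln(24.606) = 3.203, so t = 3.203/0.32 = 10.009.

10.01 days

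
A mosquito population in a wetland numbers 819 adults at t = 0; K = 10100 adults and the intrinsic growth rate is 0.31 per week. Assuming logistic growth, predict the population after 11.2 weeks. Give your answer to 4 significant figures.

7471 adults

A = (K − N₀)/N₀ = (10100 − 819)/819 = 11.332.
N(t) = K/(1 + A·e^(−rt)) = 10100/(1 + 11.332×e^(−0.31×11.2)).
e^(−3.472) = 0.031055; denominator = 1 + 11.332×0.031055 = 1.3519.
N = 10100/1.3519 = 7470.87.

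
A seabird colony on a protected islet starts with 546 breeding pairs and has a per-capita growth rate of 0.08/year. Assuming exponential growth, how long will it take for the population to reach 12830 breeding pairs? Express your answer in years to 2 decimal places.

Set N₀·e^(rt) = 12830: e^(0.08·t) = 12830/546 = 23.498.
0.08·t = ln(23.498) = 3.1569, so t = 3.1569/0.08 = 39.462.

39.46 years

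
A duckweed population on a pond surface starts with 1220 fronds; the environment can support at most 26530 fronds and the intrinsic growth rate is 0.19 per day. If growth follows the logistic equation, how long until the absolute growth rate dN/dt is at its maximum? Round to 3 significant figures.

16.0 days

Logistic growth is fastest at N = K/2 = 13265.
A = (K − N₀)/N₀ = 20.746. Set K/(1 + A·e^(−rt)) = K/2 → A·e^(−rt) = 1.
e^(−0.19t) = 1/20.746 = 0.0482023, so t = ln(20.746)/0.19 = 3.0323/0.19 = 15.96.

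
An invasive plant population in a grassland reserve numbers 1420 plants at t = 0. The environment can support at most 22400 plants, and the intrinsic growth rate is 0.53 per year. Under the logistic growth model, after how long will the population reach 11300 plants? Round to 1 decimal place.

5.1 years

A = (K − N₀)/N₀ = (22400 − 1420)/1420 = 14.775.
Solve 22400/(1 + 14.775·e^(−0.53t)) = 11300: 1 + 14.775·e^(−0.53t) = 1.9823, so e^(−0.53t) = 0.0664856.
−0.53·t = ln(0.0664856) = -2.7108, so t = 2.7108/0.53 = 5.1147.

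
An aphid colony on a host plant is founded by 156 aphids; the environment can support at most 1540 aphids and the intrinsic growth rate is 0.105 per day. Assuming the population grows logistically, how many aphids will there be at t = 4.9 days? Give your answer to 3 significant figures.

A = (K − N₀)/N₀ = (1540 − 156)/156 = 8.8718.
N(t) = K/(1 + A·e^(−rt)) = 1540/(1 + 8.8718×e^(−0.105×4.9)).
e^(−0.5145) = 0.5978; denominator = 1 + 8.8718×0.5978 = 6.3036.
N = 1540/6.3036 = 244.307.

244 aphids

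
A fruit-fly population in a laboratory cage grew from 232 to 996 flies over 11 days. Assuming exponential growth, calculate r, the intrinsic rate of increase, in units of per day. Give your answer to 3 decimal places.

From N(t) = N₀·e^(rt): e^(r·11) = 996/232 = 4.2931.
r·11 = ln(4.2931) = 1.457, so r = 1.457/11 = 0.13246.

0.132 per day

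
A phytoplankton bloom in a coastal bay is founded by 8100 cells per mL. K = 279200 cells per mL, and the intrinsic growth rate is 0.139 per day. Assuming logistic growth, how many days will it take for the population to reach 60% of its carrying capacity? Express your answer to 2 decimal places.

28.17 days

A = (K − N₀)/N₀ = (279200 − 8100)/8100 = 33.469.
Solve 279200/(1 + 33.469·e^(−0.139t)) = 167520: 1 + 33.469·e^(−0.139t) = 1.6667, so e^(−0.139t) = 0.0199188.
−0.139·t = ln(0.0199188) = -3.9161, so t = 3.9161/0.139 = 28.173.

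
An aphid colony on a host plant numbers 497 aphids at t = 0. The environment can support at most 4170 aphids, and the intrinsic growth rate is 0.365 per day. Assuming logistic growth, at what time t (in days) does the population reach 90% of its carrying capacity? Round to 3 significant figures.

11.5 days

A = (K − N₀)/N₀ = (4170 − 497)/497 = 7.3903.
Solve 4170/(1 + 7.3903·e^(−0.365t)) = 3753: 1 + 7.3903·e^(−0.365t) = 1.1111, so e^(−0.365t) = 0.0150346.
−0.365·t = ln(0.0150346) = -4.1974, so t = 4.1974/0.365 = 11.5.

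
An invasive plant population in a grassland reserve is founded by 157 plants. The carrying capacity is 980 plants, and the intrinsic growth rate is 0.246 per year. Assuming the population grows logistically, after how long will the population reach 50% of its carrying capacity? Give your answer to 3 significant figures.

6.73 years

A = (K − N₀)/N₀ = (980 − 157)/157 = 5.242.
Solve 980/(1 + 5.242·e^(−0.246t)) = 490: 1 + 5.242·e^(−0.246t) = 2, so e^(−0.246t) = 0.190765.
−0.246·t = ln(0.190765) = -1.6567, so t = 1.6567/0.246 = 6.7346.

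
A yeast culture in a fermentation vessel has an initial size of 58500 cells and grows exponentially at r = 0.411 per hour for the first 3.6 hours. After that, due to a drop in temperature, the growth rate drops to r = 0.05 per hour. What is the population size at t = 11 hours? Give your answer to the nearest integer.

371901 cells

Phase 1: N(3.6) = 58500·e^(0.411×3.6) = 58500·e^1.48 = 256885.
Phase 2 runs for 11 − 3.6 = 7.4 hours at r = 0.05.
N(11) = 256885·e^(0.05×7.4) = 256885·e^0.37 = 371901.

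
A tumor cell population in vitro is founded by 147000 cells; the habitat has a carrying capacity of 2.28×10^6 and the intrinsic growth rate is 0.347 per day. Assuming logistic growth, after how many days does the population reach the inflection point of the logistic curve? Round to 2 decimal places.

Logistic growth is fastest at N = K/2 = 1.14×10^6.
A = (K − N₀)/N₀ = 14.51. Set K/(1 + A·e^(−rt)) = K/2 → A·e^(−rt) = 1.
e^(−0.347t) = 1/14.51 = 0.068917, so t = ln(14.51)/0.347 = 2.6749/0.347 = 7.7085.

7.71 days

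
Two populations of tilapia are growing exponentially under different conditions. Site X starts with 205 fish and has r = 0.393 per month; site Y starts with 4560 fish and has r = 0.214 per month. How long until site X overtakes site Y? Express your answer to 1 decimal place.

Set 205·e^(0.393t) = 4560·e^(0.214t).
e^((0.393 − 0.214)t) = 4560/205 → e^(0.179·t) = 22.244.
0.179·t = ln(22.244) = 3.1021, so t = 3.1021/0.179 = 17.33.

17.3 months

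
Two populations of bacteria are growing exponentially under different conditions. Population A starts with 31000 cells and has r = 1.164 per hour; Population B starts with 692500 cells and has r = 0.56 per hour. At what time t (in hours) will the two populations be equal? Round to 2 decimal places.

Set 31000·e^(1.164t) = 692500·e^(0.56t).
e^((1.164 − 0.56)t) = 692500/31000 → e^(0.604·t) = 22.339.
0.604·t = ln(22.339) = 3.1063, so t = 3.1063/0.604 = 5.1429.

5.14 hours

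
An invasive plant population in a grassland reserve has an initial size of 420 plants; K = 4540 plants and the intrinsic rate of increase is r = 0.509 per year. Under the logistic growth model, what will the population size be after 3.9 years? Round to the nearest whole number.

1934 plants

A = (K − N₀)/N₀ = (4540 − 420)/420 = 9.8095.
N(t) = K/(1 + A·e^(−rt)) = 4540/(1 + 9.8095×e^(−0.509×3.9)).
e^(−1.985) = 0.13737; denominator = 1 + 9.8095×0.13737 = 2.3475.
N = 4540/2.3475 = 1933.97.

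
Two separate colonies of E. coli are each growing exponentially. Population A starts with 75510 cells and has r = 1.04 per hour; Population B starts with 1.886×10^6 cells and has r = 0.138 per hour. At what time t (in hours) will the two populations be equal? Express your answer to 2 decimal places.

3.57 hours

Set 75510·e^(1.04t) = 1.886×10^6·e^(0.138t).
e^((1.04 − 0.138)t) = 1.886×10^6/75510 → e^(0.902·t) = 24.977.
0.902·t = ln(24.977) = 3.2179, so t = 3.2179/0.902 = 3.5676.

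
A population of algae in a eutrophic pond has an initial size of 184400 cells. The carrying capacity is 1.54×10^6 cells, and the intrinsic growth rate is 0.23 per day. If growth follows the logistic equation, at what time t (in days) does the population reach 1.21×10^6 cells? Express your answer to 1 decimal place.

14.3 days

A = (K − N₀)/N₀ = (1.54×10^6 − 184400)/184400 = 7.3514.
Solve 1.54×10^6/(1 + 7.3514·e^(−0.23t)) = 1.21×10^6: 1 + 7.3514·e^(−0.23t) = 1.2727, so e^(−0.23t) = 0.0370986.
−0.23·t = ln(0.0370986) = -3.2942, so t = 3.2942/0.23 = 14.323.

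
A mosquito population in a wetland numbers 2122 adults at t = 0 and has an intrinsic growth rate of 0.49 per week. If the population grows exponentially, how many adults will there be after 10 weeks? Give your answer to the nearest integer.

N(t) = N₀·e^(rt) = 2122 × e^(0.49×10) = 2122 × e^4.9.
e^4.9 ≈ 134.29, so N ≈ 2122 × 134.29 = 284963.

284963 adults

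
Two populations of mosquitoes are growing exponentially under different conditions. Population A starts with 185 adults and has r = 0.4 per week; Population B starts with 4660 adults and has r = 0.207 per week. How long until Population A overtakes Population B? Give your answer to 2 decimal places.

16.72 weeks

Set 185·e^(0.4t) = 4660·e^(0.207t).
e^((0.4 − 0.207)t) = 4660/185 → e^(0.193·t) = 25.189.
0.193·t = ln(25.189) = 3.2264, so t = 3.2264/0.193 = 16.717.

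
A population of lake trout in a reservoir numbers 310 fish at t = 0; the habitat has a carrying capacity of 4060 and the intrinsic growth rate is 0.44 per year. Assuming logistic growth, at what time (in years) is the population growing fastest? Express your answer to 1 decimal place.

5.7 years

Logistic growth is fastest at N = K/2 = 2030.
A = (K − N₀)/N₀ = 12.097. Set K/(1 + A·e^(−rt)) = K/2 → A·e^(−rt) = 1.
e^(−0.44t) = 1/12.097 = 0.0826667, so t = ln(12.097)/0.44 = 2.4929/0.44 = 5.6658.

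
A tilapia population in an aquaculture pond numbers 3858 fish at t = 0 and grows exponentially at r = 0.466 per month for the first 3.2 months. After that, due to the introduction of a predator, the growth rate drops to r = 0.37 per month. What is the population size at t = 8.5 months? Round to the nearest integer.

121796 fish

Phase 1: N(3.2) = 3858·e^(0.466×3.2) = 3858·e^1.491 = 17138.9.
Phase 2 runs for 8.5 − 3.2 = 5.3 months at r = 0.37.
N(8.5) = 17138.9·e^(0.37×5.3) = 17138.9·e^1.961 = 121796.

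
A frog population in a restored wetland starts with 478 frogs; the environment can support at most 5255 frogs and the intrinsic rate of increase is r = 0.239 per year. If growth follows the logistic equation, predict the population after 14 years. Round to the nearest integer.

3887 frogs

A = (K − N₀)/N₀ = (5255 − 478)/478 = 9.9937.
N(t) = K/(1 + A·e^(−rt)) = 5255/(1 + 9.9937×e^(−0.239×14)).
e^(−3.346) = 0.035225; denominator = 1 + 9.9937×0.035225 = 1.352.
N = 5255/1.352 = 3886.75.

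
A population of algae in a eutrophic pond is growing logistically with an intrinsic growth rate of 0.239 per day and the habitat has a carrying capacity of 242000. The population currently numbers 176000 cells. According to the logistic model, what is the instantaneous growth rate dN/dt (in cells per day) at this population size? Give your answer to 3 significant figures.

11500 cells per day

dN/dt = rN(1 − N/K) = 0.239 × 176000 × (1 − 176000/242000).
1 − 176000/242000 = 0.27273; dN/dt = 0.239 × 176000 × 0.27273 = 11472.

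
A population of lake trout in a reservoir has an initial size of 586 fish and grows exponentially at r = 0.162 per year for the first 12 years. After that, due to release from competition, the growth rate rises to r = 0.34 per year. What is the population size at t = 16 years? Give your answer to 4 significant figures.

Phase 1: N(12) = 586·e^(0.162×12) = 586·e^1.944 = 4094.17.
Phase 2 runs for 16 − 12 = 4 years at r = 0.34.
N(16) = 4094.17·e^(0.34×4) = 4094.17·e^1.36 = 15951.7.

15950 fish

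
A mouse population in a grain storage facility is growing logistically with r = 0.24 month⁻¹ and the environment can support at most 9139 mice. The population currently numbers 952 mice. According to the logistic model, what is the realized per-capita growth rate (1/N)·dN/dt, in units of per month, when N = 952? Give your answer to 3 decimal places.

(1/N)·dN/dt = r(1 − N/K) = 0.24 × (1 − 952/9139).
= 0.24 × 0.89583 = 0.215.

0.215 per month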